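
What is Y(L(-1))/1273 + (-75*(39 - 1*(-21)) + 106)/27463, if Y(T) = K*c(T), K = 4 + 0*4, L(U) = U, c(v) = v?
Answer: -5703414/34960399 ≈ -0.16314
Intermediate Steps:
K = 4 (K = 4 + 0 = 4)
Y(T) = 4*T
Y(L(-1))/1273 + (-75*(39 - 1*(-21)) + 106)/27463 = (4*(-1))/1273 + (-75*(39 - 1*(-21)) + 106)/27463 = -4*1/1273 + (-75*(39 + 21) + 106)*(1/27463) = -4/1273 + (-75*60 + 106)*(1/27463) = -4/1273 + (-4500 + 106)*(1/27463) = -4/1273 - 4394*1/27463 = -4/1273 - 4394/27463 = -5703414/34960399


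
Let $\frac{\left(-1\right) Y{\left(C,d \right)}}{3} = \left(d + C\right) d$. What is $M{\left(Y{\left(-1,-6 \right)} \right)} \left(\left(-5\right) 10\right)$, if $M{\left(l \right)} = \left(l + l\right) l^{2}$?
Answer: $200037600$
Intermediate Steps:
$Y{\left(C,d \right)} = - 3 d \left(C + d\right)$ ($Y{\left(C,d \right)} = - 3 \left(d + C\right) d = - 3 \left(C + d\right) d = - 3 d \left(C + d\right)$)
$M{\left(l \right)} = 2 l^{3}$ ($M{\left(l \right)} = 2 l l^{2} = 2 l^{3}$)
$M{\left(Y{\left(-1,-6 \right)} \right)} \left(\left(-5\right) 10\right) = 2 \left(\left(-3\right) \left(-6\right) \left(-1 - 6\right)\right)^{3} \left(\left(-5\right) 10\right) = 2 \left(\left(-3\right) \left(-6\right) \left(-7\right)\right)^{3} \left(-50\right) = 2 \left(-126\right)^{3} \left(-50\right) = 2 \left(-2000376\right) \left(-50\right) = \left(-4000752\right) \left(-50\right) = 200037600$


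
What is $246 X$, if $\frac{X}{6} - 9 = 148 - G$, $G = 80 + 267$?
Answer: $-280440$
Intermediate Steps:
$G = 347$
$X = -1140$ ($X = 54 + 6 \left(148 - 347\right) = 54 + 6 \left(-199\right) = 54 - 1194 = -1140$)
$246 X = 246 \left(-1140\right) = -280440$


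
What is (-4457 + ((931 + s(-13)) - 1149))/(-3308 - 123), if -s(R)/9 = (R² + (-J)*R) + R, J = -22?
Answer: 3505/3431 ≈ 1.0216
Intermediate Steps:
s(R) = -207*R - 9*R² (s(R) = -9*((R² + (-1*(-22))*R) + R) = -9*((R² + 22*R) + R) = -9*(R² + 23*R) = -207*R - 9*R²)
(-4457 + ((931 + s(-13)) - 1149))/(-3308 - 123) = (-4457 + ((931 - 9*(-13)*(23 - 13)) - 1149))/(-3308 - 123) = (-4457 + ((931 - 9*(-13)*10) - 1149))/(-3431) = (-4457 + ((931 + 1170) - 1149))*(-1/3431) = (-4457 + (2101 - 1149))*(-1/3431) = (-4457 + 952)*(-1/3431) = -3505*(-1/3431) = 3505/3431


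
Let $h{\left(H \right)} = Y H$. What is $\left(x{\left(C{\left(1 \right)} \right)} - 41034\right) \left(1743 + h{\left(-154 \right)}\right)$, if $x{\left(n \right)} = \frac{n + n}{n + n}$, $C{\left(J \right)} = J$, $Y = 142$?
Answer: $825789125$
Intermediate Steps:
$h{\left(H \right)} = 142 H$
$x{\left(n \right)} = 1$ ($x{\left(n \right)} = \frac{2 n}{2 n} = 2 n \frac{1}{2 n} = 1$)
$\left(x{\left(C{\left(1 \right)} \right)} - 41034\right) \left(1743 + h{\left(-154 \right)}\right) = \left(1 - 41034\right) \left(1743 + 142 \left(-154\right)\right) = - 41033 \left(1743 - 21868\right) = \left(-41033\right) \left(-20125\right) = 825789125$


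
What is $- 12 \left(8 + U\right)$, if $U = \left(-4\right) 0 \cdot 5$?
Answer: $-96$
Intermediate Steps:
$U = 0$ ($U = 0 \cdot 5 = 0$)
$- 12 \left(8 + U\right) = - 12 \left(8 + 0\right) = \left(-12\right) 8 = -96$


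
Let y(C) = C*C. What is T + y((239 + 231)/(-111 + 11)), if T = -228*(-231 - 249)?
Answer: 10946209/100 ≈ 1.0946e+5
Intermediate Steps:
y(C) = C²
T = 109440 (T = -228*(-480) = 109440)
T + y((239 + 231)/(-111 + 11)) = 109440 + ((239 + 231)/(-111 + 11))² = 109440 + (470/(-100))² = 109440 + (470*(-1/100))² = 109440 + (-47/10)² = 109440 + 2209/100 = 10946209/100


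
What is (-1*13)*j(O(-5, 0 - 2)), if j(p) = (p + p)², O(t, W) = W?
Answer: -208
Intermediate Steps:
j(p) = 4*p² (j(p) = (2*p)² = 4*p²)
(-1*13)*j(O(-5, 0 - 2)) = (-1*13)*(4*(0 - 2)²) = -52*(-2)² = -52*4 = -13*16 = -208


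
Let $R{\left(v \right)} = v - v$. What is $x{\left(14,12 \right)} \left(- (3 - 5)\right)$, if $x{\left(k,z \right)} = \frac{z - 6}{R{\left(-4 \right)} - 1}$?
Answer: $-12$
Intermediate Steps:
$R{\left(v \right)} = 0$
$x{\left(k,z \right)} = 6 - z$ ($x{\left(k,z \right)} = \frac{z - 6}{0 - 1} = \frac{-6 + z}{-1} = \left(-6 + z\right) \left(-1\right) = 6 - z$)
$x{\left(14,12 \right)} \left(- (3 - 5)\right) = \left(6 - 12\right) \left(- (3 - 5)\right) = \left(6 - 12\right) \left(\left(-1\right) \left(-2\right)\right) = \left(-6\right) 2 = -12$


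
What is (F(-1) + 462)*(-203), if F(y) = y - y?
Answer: -93786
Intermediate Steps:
F(y) = 0
(F(-1) + 462)*(-203) = (0 + 462)*(-203) = 462*(-203) = -93786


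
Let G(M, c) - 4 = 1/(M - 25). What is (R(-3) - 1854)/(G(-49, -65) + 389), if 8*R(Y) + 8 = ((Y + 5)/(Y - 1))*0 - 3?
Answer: -549191/116324 ≈ -4.7212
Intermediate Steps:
R(Y) = -11/8 (R(Y) = -1 + (((Y + 5)/(Y - 1))*0 - 3)/8 = -1 + (((5 + Y)/(-1 + Y))*0 - 3)/8 = -1 + (0 - 3)/8 = -1 + (⅛)*(-3) = -1 - 3/8 = -11/8)
G(M, c) = 4 + 1/(-25 + M) (G(M, c) = 4 + 1/(M - 25) = 4 + 1/(-25 + M))
(R(-3) - 1854)/(G(-49, -65) + 389) = (-11/8 - 1854)/((-99 + 4*(-49))/(-25 - 49) + 389) = -14843/(8*((-99 - 196)/(-74) + 389)) = -14843/(8*(-1/74*(-295) + 389)) = -14843/(8*(295/74 + 389)) = -14843/(8*29081/74) = -14843/8*74/29081 = -549191/116324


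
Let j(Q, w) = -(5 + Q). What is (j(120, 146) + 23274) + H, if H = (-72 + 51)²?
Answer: 23590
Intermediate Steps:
H = 441 (H = (-21)² = 441)
j(Q, w) = -5 - Q
(j(120, 146) + 23274) + H = ((-5 - 1*120) + 23274) + 441 = ((-5 - 120) + 23274) + 441 = (-125 + 23274) + 441 = 23149 + 441 = 23590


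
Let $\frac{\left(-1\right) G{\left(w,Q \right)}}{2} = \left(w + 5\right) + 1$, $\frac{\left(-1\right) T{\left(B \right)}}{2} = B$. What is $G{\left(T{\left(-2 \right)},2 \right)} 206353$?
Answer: $-4127060$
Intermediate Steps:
$T{\left(B \right)} = - 2 B$
$G{\left(w,Q \right)} = -12 - 2 w$ ($G{\left(w,Q \right)} = - 2 \left(\left(w + 5\right) + 1\right) = - 2 \left(\left(5 + w\right) + 1\right) = - 2 \left(6 + w\right) = -12 - 2 w$)
$G{\left(T{\left(-2 \right)},2 \right)} 206353 = \left(-12 - 2 \left(\left(-2\right) \left(-2\right)\right)\right) 206353 = \left(-12 - 8\right) 206353 = \left(-20\right) 206353 = -4127060$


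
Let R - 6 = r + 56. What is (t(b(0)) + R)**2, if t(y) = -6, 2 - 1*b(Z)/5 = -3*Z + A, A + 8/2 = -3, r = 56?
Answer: 12544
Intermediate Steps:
A = -7 (A = -4 - 3 = -7)
b(Z) = 45 + 15*Z (b(Z) = 10 - 5*(-3*Z - 7) = 10 - 5*(-7 - 3*Z) = 10 + (35 + 15*Z) = 45 + 15*Z)
R = 118 (R = 6 + (56 + 56) = 6 + 112 = 118)
(t(b(0)) + R)**2 = (-6 + 118)**2 = 112**2 = 12544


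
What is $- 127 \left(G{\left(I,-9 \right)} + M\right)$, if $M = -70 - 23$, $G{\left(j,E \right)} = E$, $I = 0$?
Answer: $12954$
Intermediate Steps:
$M = -93$ ($M = -70 - 23 = -93$)
$- 127 \left(G{\left(I,-9 \right)} + M\right) = - 127 \left(-9 - 93\right) = \left(-127\right) \left(-102\right) = 12954$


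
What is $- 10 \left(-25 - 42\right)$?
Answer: $670$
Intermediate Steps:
$- 10 \left(-25 - 42\right) = \left(-10\right) \left(-67\right) = 670$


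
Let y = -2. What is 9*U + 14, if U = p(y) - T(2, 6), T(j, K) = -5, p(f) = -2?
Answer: 41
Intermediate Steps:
U = 3 (U = -2 - 1*(-5) = -2 + 5 = 3)
9*U + 14 = 9*3 + 14 = 27 + 14 = 41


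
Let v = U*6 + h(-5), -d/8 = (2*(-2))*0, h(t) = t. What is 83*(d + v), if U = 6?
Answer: 2573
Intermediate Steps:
d = 0 (d = -8*2*(-2)*0 = -(-32)*0 = -8*0 = 0)
v = 31 (v = 6*6 - 5 = 36 - 5 = 31)
83*(d + v) = 83*(0 + 31) = 83*31 = 2573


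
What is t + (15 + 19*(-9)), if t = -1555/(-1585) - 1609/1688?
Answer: -83460061/535096 ≈ -155.97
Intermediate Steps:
t = 14915/535096 (t = -1555*(-1/1585) - 1609*1/1688 = 311/317 - 1609/1688 = 14915/535096 ≈ 0.027874)
t + (15 + 19*(-9)) = 14915/535096 + (15 + 19*(-9)) = 14915/535096 + (15 - 171) = 14915/535096 - 156 = -83460061/535096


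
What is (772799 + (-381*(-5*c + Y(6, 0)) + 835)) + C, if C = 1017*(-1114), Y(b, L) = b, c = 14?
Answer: -334920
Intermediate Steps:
C = -1132938
(772799 + (-381*(-5*c + Y(6, 0)) + 835)) + C = (772799 + (-381*(-5*14 + 6) + 835)) - 1132938 = (772799 + (-381*(-70 + 6) + 835)) - 1132938 = (772799 + (-381*(-64) + 835)) - 1132938 = (772799 + (24384 + 835)) - 1132938 = (772799 + 25219) - 1132938 = 798018 - 1132938 = -334920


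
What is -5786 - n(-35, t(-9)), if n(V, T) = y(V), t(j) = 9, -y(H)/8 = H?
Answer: -6066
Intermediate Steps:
y(H) = -8*H
n(V, T) = -8*V
-5786 - n(-35, t(-9)) = -5786 - (-8)*(-35) = -5786 - 1*280 = -5786 - 280 = -6066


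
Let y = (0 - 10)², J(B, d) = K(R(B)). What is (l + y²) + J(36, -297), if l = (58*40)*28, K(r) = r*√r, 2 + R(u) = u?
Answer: 74960 + 34*√34 ≈ 75158.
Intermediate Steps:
R(u) = -2 + u
K(r) = r^(3/2)
J(B, d) = (-2 + B)^(3/2)
y = 100 (y = (-10)² = 100)
l = 64960 (l = 2320*28 = 64960)
(l + y²) + J(36, -297) = (64960 + 100²) + (-2 + 36)^(3/2) = (64960 + 10000) + 34^(3/2) = 74960 + 34*√34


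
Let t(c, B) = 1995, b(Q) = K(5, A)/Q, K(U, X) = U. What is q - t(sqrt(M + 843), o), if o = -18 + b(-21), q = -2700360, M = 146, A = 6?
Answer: -2702355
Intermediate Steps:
b(Q) = 5/Q
o = -383/21 (o = -18 + 5/(-21) = -18 + 5*(-1/21) = -18 - 5/21 = -383/21 ≈ -18.238)
q - t(sqrt(M + 843), o) = -2700360 - 1*1995 = -2700360 - 1995 = -2702355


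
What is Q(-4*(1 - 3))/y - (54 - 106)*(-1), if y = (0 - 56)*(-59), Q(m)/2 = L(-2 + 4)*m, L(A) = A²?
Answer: -21468/413 ≈ -51.981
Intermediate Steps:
Q(m) = 8*m (Q(m) = 2*((-2 + 4)²*m) = 2*(2²*m) = 2*(4*m) = 8*m)
y = 3304 (y = -56*(-59) = 3304)
Q(-4*(1 - 3))/y - (54 - 106)*(-1) = (8*(-4*(1 - 3)))/3304 - (54 - 106)*(-1) = (8*(-4*(-2)))*(1/3304) - (-52)*(-1) = (8*8)*(1/3304) - 1*52 = 64*(1/3304) - 52 = 8/413 - 52 = -21468/413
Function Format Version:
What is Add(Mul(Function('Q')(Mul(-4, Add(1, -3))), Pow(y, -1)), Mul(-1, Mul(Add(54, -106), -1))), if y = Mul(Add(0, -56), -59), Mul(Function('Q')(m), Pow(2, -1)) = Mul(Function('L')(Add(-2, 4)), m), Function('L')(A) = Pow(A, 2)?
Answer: Rational(-21468, 413) ≈ -51.981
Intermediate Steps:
Function('Q')(m) = Mul(8, m) (Function('Q')(m) = Mul(2, Mul(Pow(Add(-2, 4), 2), m)) = Mul(2, Mul(Pow(2, 2), m)) = Mul(2, Mul(4, m)) = Mul(8, m))
y = 3304 (y = Mul(-56, -59) = 3304)
Add(Mul(Function('Q')(Mul(-4, Add(1, -3))), Pow(y, -1)), Mul(-1, Mul(Add(54, -106), -1))) = Add(Mul(Mul(8, Mul(-4, Add(1, -3))), Pow(3304, -1)), Mul(-1, Mul(Add(54, -106), -1))) = Add(Mul(Mul(8, Mul(-4, -2)), Rational(1, 3304)), Mul(-1, Mul(-52, -1))) = Add(Mul(Mul(8, 8), Rational(1, 3304)), Mul(-1, 52)) = Add(Mul(64, Rational(1, 3304)), -52) = Add(Rational(8, 413), -52) = Rational(-21468, 413)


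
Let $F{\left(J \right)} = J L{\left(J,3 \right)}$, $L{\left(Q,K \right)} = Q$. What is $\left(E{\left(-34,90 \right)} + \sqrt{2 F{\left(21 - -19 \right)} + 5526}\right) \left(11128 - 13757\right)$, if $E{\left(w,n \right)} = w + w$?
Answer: $178772 - 2629 \sqrt{8726} \approx -66811.0$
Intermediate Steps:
$E{\left(w,n \right)} = 2 w$
$F{\left(J \right)} = J^{2}$ ($F{\left(J \right)} = J J = J^{2}$)
$\left(E{\left(-34,90 \right)} + \sqrt{2 F{\left(21 - -19 \right)} + 5526}\right) \left(11128 - 13757\right) = \left(2 \left(-34\right) + \sqrt{2 \left(21 - -19\right)^{2} + 5526}\right) \left(11128 - 13757\right) = \left(-68 + \sqrt{2 \left(21 + 19\right)^{2} + 5526}\right) \left(-2629\right) = \left(-68 + \sqrt{2 \cdot 40^{2} + 5526}\right) \left(-2629\right) = \left(-68 + \sqrt{2 \cdot 1600 + 5526}\right) \left(-2629\right) = \left(-68 + \sqrt{3200 + 5526}\right) \left(-2629\right) = \left(-68 + \sqrt{8726}\right) \left(-2629\right) = 178772 - 2629 \sqrt{8726}$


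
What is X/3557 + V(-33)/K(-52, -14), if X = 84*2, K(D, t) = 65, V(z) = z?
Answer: -106461/231205 ≈ -0.46046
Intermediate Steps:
X = 168
X/3557 + V(-33)/K(-52, -14) = 168/3557 - 33/65 = -106461/231205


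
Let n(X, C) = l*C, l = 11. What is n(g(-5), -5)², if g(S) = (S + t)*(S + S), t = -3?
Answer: 3025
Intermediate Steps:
g(S) = 2*S*(-3 + S) (g(S) = (S - 3)*(S + S) = (-3 + S)*(2*S) = 2*S*(-3 + S))
n(X, C) = 11*C
n(g(-5), -5)² = (11*(-5))² = (-55)² = 3025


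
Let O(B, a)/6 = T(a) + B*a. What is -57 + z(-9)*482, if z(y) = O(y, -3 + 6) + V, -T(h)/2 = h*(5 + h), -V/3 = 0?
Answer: -216957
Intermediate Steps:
V = 0 (V = -3*0 = 0)
T(h) = -2*h*(5 + h)
O(B, a) = -12*a*(5 + a) + 6*B*a (O(B, a) = 6*(-2*a*(5 + a) + B*a) = 6*(B*a - 2*a*(5 + a)) = -12*a*(5 + a) + 6*B*a)
z(y) = -288 + 18*y (z(y) = 6*(-3 + 6)*(-10 + y - 2*(-3 + 6)) + 0 = 6*3*(-10 + y - 2*3) + 0 = 6*3*(-10 + y - 6) + 0 = 6*3*(-16 + y) + 0 = (-288 + 18*y) + 0 = -288 + 18*y)
-57 + z(-9)*482 = -57 + (-288 + 18*(-9))*482 = -57 + (-288 - 162)*482 = -57 - 450*482 = -57 - 216900 = -216957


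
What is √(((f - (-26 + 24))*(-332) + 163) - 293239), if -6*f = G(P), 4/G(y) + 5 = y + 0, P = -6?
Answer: 2*I*√79976193/33 ≈ 542.0*I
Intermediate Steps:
G(y) = 4/(-5 + y) (G(y) = 4/(-5 + (y + 0)) = 4/(-5 + y))
f = 2/33 (f = -2/(3*(-5 - 6)) = -2/(3*(-11)) = -2*(-1)/(3*11) = -⅙*(-4/11) = 2/33 ≈ 0.060606)
√(((f - (-26 + 24))*(-332) + 163) - 293239) = √(((2/33 - (-26 + 24))*(-332) + 163) - 293239) = √(((2/33 - 1*(-2))*(-332) + 163) - 293239) = √(((2/33 + 2)*(-332) + 163) - 293239) = √(((68/33)*(-332) + 163) - 293239) = √((-22576/33 + 163) - 293239) = √(-17197/33 - 293239) = √(-9694084/33) = 2*I*√79976193/33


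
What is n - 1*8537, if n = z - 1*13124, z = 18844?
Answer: -2817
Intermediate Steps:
n = 5720 (n = 18844 - 1*13124 = 18844 - 13124 = 5720)
n - 1*8537 = 5720 - 1*8537 = 5720 - 8537 = -2817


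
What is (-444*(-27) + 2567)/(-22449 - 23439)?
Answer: -14555/45888 ≈ -0.31719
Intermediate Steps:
(-444*(-27) + 2567)/(-22449 - 23439) = (11988 + 2567)/(-45888) = 14555*(-1/45888) = -14555/45888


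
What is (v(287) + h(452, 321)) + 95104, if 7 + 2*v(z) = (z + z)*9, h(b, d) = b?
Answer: 196271/2 ≈ 98136.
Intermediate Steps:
v(z) = -7/2 + 9*z (v(z) = -7/2 + ((z + z)*9)/2 = -7/2 + ((2*z)*9)/2 = -7/2 + (18*z)/2 = -7/2 + 9*z)
(v(287) + h(452, 321)) + 95104 = ((-7/2 + 9*287) + 452) + 95104 = ((-7/2 + 2583) + 452) + 95104 = (5159/2 + 452) + 95104 = 6063/2 + 95104 = 196271/2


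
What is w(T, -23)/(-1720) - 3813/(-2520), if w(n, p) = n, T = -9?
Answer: 27421/18060 ≈ 1.5183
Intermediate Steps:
w(T, -23)/(-1720) - 3813/(-2520) = -9/(-1720) - 3813/(-2520) = -9*(-1/1720) - 3813*(-1/2520) = 9/1720 + 1271/840 = 27421/18060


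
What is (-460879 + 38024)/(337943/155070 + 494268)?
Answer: -65572124850/76646476703 ≈ -0.85551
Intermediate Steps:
(-460879 + 38024)/(337943/155070 + 494268) = -422855/(337943*(1/155070) + 494268) = -422855/(337943/155070 + 494268) = -422855/76646476703/155070 = -422855*155070/76646476703 = -65572124850/76646476703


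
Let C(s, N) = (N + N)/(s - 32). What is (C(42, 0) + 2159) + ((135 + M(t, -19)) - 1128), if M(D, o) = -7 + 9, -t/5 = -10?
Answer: 1168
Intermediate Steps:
t = 50 (t = -5*(-10) = 50)
C(s, N) = 2*N/(-32 + s) (C(s, N) = (2*N)/(-32 + s) = 2*N/(-32 + s))
M(D, o) = 2
(C(42, 0) + 2159) + ((135 + M(t, -19)) - 1128) = (2*0/(-32 + 42) + 2159) + ((135 + 2) - 1128) = (2*0/10 + 2159) + (137 - 1128) = (2*0*(1/10) + 2159) - 991 = (0 + 2159) - 991 = 2159 - 991 = 1168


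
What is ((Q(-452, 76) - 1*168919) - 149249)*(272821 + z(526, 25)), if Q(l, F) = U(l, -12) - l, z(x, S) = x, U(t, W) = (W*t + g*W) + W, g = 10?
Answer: -85400163128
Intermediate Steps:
U(t, W) = 11*W + W*t (U(t, W) = (W*t + 10*W) + W = (10*W + W*t) + W = 11*W + W*t)
Q(l, F) = -132 - 13*l (Q(l, F) = -12*(11 + l) - l = (-132 - 12*l) - l = -132 - 13*l)
((Q(-452, 76) - 1*168919) - 149249)*(272821 + z(526, 25)) = (((-132 - 13*(-452)) - 1*168919) - 149249)*(272821 + 526) = (((-132 + 5876) - 168919) - 149249)*273347 = ((5744 - 168919) - 149249)*273347 = (-163175 - 149249)*273347 = -312424*273347 = -85400163128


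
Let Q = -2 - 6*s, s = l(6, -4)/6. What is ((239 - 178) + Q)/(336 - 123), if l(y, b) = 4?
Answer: 55/213 ≈ 0.25822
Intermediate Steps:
s = ⅔ (s = 4/6 = 4*(⅙) = ⅔ ≈ 0.66667)
Q = -6 (Q = -2 - 6*⅔ = -2 - 4 = -6)
((239 - 178) + Q)/(336 - 123) = ((239 - 178) - 6)/(336 - 123) = (61 - 6)/213 = 55*(1/213) = 55/213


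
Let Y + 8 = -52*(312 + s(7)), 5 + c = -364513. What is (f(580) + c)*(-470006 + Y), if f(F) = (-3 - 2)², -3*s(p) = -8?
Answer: 531842671090/3 ≈ 1.7728e+11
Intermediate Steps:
c = -364518 (c = -5 - 364513 = -364518)
s(p) = 8/3 (s(p) = -⅓*(-8) = 8/3)
f(F) = 25 (f(F) = (-5)² = 25)
Y = -49112/3 (Y = -8 - 52*(312 + 8/3) = -8 - 52*944/3 = -8 - 49088/3 = -49112/3 ≈ -16371.)
(f(580) + c)*(-470006 + Y) = (25 - 364518)*(-470006 - 49112/3) = -364493*(-1459130/3) = 531842671090/3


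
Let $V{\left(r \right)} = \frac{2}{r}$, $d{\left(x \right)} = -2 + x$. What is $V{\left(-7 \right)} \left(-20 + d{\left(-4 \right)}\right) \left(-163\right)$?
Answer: $- \frac{8476}{7} \approx -1210.9$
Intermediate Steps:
$V{\left(-7 \right)} \left(-20 + d{\left(-4 \right)}\right) \left(-163\right) = \frac{2}{-7} \left(-20 - 6\right) \left(-163\right) = 2 \left(- \frac{1}{7}\right) \left(-20 - 6\right) \left(-163\right) = - \frac{2 \left(\left(-26\right) \left(-163\right)\right)}{7} = \left(- \frac{2}{7}\right) 4238 = - \frac{8476}{7}$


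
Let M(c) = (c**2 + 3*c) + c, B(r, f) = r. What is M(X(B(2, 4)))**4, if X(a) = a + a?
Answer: 1048576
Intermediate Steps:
X(a) = 2*a
M(c) = c**2 + 4*c
M(X(B(2, 4)))**4 = ((2*2)*(4 + 2*2))**4 = (4*(4 + 4))**4 = (4*8)**4 = 32**4 = 1048576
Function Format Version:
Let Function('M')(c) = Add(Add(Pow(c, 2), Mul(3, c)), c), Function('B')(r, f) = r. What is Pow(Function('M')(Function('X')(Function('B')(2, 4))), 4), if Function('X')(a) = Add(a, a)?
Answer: 1048576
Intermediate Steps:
Function('X')(a) = Mul(2, a)
Function('M')(c) = Add(Pow(c, 2), Mul(4, c))
Pow(Function('M')(Function('X')(Function('B')(2, 4))), 4) = Pow(Mul(Mul(2, 2), Add(4, Mul(2, 2))), 4) = Pow(Mul(4, Add(4, 4)), 4) = Pow(Mul(4, 8), 4) = Pow(32, 4) = 1048576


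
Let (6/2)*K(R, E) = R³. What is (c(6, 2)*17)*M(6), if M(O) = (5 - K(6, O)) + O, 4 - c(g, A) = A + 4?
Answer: 2074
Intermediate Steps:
K(R, E) = R³/3
c(g, A) = -A (c(g, A) = 4 - (A + 4) = 4 - (4 + A) = 4 + (-4 - A) = -A)
M(O) = -67 + O (M(O) = (5 - 6³/3) + O = (5 - 216/3) + O = (5 - 1*72) + O = (5 - 72) + O = -67 + O)
(c(6, 2)*17)*M(6) = (-1*2*17)*(-67 + 6) = -2*17*(-61) = -34*(-61) = 2074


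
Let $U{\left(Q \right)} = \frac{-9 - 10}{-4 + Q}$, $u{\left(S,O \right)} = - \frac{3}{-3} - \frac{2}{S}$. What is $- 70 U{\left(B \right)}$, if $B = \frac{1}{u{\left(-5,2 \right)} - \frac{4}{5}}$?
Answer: $-570$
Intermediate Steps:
$u{\left(S,O \right)} = 1 - \frac{2}{S}$ ($u{\left(S,O \right)} = \left(-3\right) \left(- \frac{1}{3}\right) - \frac{2}{S} = 1 - \frac{2}{S}$)
$B = \frac{5}{3}$ ($B = \frac{1}{\frac{-2 - 5}{-5} - \frac{4}{5}} = \frac{1}{\left(- \frac{1}{5}\right) \left(-7\right) - \frac{4}{5}} = \frac{1}{\frac{7}{5} - \frac{4}{5}} = \frac{1}{\frac{3}{5}} = \frac{5}{3} \approx 1.6667$)
$U{\left(Q \right)} = - \frac{19}{-4 + Q}$
$- 70 U{\left(B \right)} = - 70 \left(- \frac{19}{-4 + \frac{5}{3}}\right) = - 70 \left(- \frac{19}{- \frac{7}{3}}\right) = - 70 \left(\left(-19\right) \left(- \frac{3}{7}\right)\right) = \left(-70\right) \frac{57}{7} = -570$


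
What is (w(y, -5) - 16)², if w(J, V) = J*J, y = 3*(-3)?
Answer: 4225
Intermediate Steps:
y = -9
w(J, V) = J²
(w(y, -5) - 16)² = ((-9)² - 16)² = (81 - 16)² = 65² = 4225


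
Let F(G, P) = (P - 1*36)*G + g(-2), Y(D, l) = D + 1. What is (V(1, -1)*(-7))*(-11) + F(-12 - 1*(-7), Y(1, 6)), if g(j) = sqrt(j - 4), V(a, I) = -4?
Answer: -138 + I*sqrt(6) ≈ -138.0 + 2.4495*I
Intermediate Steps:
Y(D, l) = 1 + D
g(j) = sqrt(-4 + j)
F(G, P) = I*sqrt(6) + G*(-36 + P) (F(G, P) = (P - 1*36)*G + sqrt(-4 - 2) = (P - 36)*G + sqrt(-6) = (-36 + P)*G + I*sqrt(6) = G*(-36 + P) + I*sqrt(6) = I*sqrt(6) + G*(-36 + P))
(V(1, -1)*(-7))*(-11) + F(-12 - 1*(-7), Y(1, 6)) = -4*(-7)*(-11) + (-36*(-12 - 1*(-7)) + I*sqrt(6) + (-12 - 1*(-7))*(1 + 1)) = 28*(-11) + (-36*(-12 + 7) + I*sqrt(6) + (-12 + 7)*2) = -308 + (-36*(-5) + I*sqrt(6) - 5*2) = -308 + (180 + I*sqrt(6) - 10) = -308 + (170 + I*sqrt(6)) = -138 + I*sqrt(6)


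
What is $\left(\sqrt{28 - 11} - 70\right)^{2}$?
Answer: $\left(70 - \sqrt{17}\right)^{2} \approx 4339.8$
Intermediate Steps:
$\left(\sqrt{28 - 11} - 70\right)^{2} = \left(\sqrt{17} - 70\right)^{2} = \left(-70 + \sqrt{17}\right)^{2}$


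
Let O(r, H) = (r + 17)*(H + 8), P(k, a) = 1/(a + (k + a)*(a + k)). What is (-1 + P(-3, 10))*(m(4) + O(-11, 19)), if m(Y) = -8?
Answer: -8932/59 ≈ -151.39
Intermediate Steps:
P(k, a) = 1/(a + (a + k)²) (P(k, a) = 1/(a + (a + k)*(a + k)) = 1/(a + (a + k)²))
O(r, H) = (8 + H)*(17 + r) (O(r, H) = (17 + r)*(8 + H) = (8 + H)*(17 + r))
(-1 + P(-3, 10))*(m(4) + O(-11, 19)) = (-1 + 1/(10 + (10 - 3)²))*(-8 + (136 + 8*(-11) + 17*19 + 19*(-11))) = (-1 + 1/(10 + 7²))*(-8 + (136 - 88 + 323 - 209)) = (-1 + 1/(10 + 49))*(-8 + 162) = (-1 + 1/59)*154 = -58/59*154 = -8932/59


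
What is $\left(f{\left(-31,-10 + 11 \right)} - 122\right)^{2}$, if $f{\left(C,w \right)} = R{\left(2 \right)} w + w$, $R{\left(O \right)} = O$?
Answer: $14161$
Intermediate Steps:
$f{\left(C,w \right)} = 3 w$ ($f{\left(C,w \right)} = 2 w + w = 3 w$)
$\left(f{\left(-31,-10 + 11 \right)} - 122\right)^{2} = \left(3 \left(-10 + 11\right) - 122\right)^{2} = \left(3 \cdot 1 - 122\right)^{2} = \left(3 - 122\right)^{2} = \left(-119\right)^{2} = 14161$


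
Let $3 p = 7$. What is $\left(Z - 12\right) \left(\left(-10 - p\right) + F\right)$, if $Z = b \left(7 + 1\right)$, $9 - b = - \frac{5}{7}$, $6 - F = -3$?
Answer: $- \frac{4600}{21} \approx -219.05$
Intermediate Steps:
$p = \frac{7}{3}$ ($p = \frac{1}{3} \cdot 7 = \frac{7}{3} \approx 2.3333$)
$F = 9$ ($F = 6 - -3 = 6 + 3 = 9$)
$b = \frac{68}{7}$ ($b = 9 - - \frac{5}{7} = 9 + \frac{5}{7} = \frac{68}{7} \approx 9.7143$)
$Z = \frac{544}{7}$ ($Z = \frac{68 \left(7 + 1\right)}{7} = \frac{68}{7} \cdot 8 = \frac{544}{7} \approx 77.714$)
$\left(Z - 12\right) \left(\left(-10 - p\right) + F\right) = \left(\frac{544}{7} - 12\right) \left(\left(-10 - \frac{7}{3}\right) + 9\right) = \frac{460 \left(\left(-10 - \frac{7}{3}\right) + 9\right)}{7} = \frac{460 \left(- \frac{37}{3} + 9\right)}{7} = \frac{460}{7} \left(- \frac{10}{3}\right) = - \frac{4600}{21}$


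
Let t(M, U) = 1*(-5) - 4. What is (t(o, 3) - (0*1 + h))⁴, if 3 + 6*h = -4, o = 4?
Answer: 4879681/1296 ≈ 3765.2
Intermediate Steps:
h = -7/6 (h = -½ + (⅙)*(-4) = -½ - ⅔ = -7/6 ≈ -1.1667)
t(M, U) = -9 (t(M, U) = -5 - 4 = -9)
(t(o, 3) - (0*1 + h))⁴ = (-9 - (0*1 - 7/6))⁴ = (-9 - (0 - 7/6))⁴ = (-9 - 1*(-7/6))⁴ = (-9 + 7/6)⁴ = (-47/6)⁴ = 4879681/1296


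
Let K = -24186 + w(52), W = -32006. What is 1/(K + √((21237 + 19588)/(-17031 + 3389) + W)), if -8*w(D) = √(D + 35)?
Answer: -54568/(1319781648 + 6821*√87 - 4*I*√5957006807634) ≈ -4.1342e-5 - 3.058e-7*I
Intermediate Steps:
w(D) = -√(35 + D)/8 (w(D) = -√(D + 35)/8 = -√(35 + D)/8)
K = -24186 - √87/8 (K = -24186 - √(35 + 52)/8 = -24186 - √87/8 ≈ -24187.)
1/(K + √((21237 + 19588)/(-17031 + 3389) + W)) = 1/((-24186 - √87/8) + √((21237 + 19588)/(-17031 + 3389) - 32006)) = 1/((-24186 - √87/8) + √(40825/(-13642) - 32006)) = 1/((-24186 - √87/8) + √(40825*(-1/13642) - 32006)) = 1/((-24186 - √87/8) + √(-40825/13642 - 32006)) = 1/((-24186 - √87/8) + √(-436666677/13642)) = 1/((-24186 - √87/8) + I*√5957006807634/13642) = 1/(-24186 - √87/8 + I*√5957006807634/13642)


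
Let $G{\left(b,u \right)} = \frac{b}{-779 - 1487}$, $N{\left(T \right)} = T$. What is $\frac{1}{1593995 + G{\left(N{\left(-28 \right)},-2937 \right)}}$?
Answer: $\frac{1133}{1805996349} \approx 6.2735 \cdot 10^{-7}$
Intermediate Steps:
$G{\left(b,u \right)} = - \frac{b}{2266}$ ($G{\left(b,u \right)} = \frac{b}{-779 - 1487} = \frac{b}{-2266} = b \left(- \frac{1}{2266}\right) = - \frac{b}{2266}$)
$\frac{1}{1593995 + G{\left(N{\left(-28 \right)},-2937 \right)}} = \frac{1}{1593995 - - \frac{14}{1133}} = \frac{1}{1593995 + \frac{14}{1133}} = \frac{1}{\frac{1805996349}{1133}} = \frac{1133}{1805996349}$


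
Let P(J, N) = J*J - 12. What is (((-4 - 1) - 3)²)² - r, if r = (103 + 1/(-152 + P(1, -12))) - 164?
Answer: 677592/163 ≈ 4157.0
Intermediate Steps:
P(J, N) = -12 + J² (P(J, N) = J² - 12 = -12 + J²)
r = -9944/163 (r = (103 + 1/(-152 + (-12 + 1²))) - 164 = (103 + 1/(-152 + (-12 + 1))) - 164 = (103 + 1/(-152 - 11)) - 164 = (103 + 1/(-163)) - 164 = (103 - 1/163) - 164 = 16788/163 - 164 = -9944/163 ≈ -61.006)
(((-4 - 1) - 3)²)² - r = (((-4 - 1) - 3)²)² - 1*(-9944/163) = ((-5 - 3)²)² + 9944/163 = ((-8)²)² + 9944/163 = 64² + 9944/163 = 4096 + 9944/163 = 677592/163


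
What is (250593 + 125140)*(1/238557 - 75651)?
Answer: -6780881858669198/238557 ≈ -2.8425e+10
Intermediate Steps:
(250593 + 125140)*(1/238557 - 75651) = 375733*(1/238557 - 75651) = 375733*(-18047075606/238557) = -6780881858669198/238557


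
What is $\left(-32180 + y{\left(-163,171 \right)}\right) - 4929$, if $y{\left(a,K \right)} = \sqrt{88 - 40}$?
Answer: $-37109 + 4 \sqrt{3} \approx -37102.0$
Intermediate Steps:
$y{\left(a,K \right)} = 4 \sqrt{3}$ ($y{\left(a,K \right)} = \sqrt{48} = 4 \sqrt{3}$)
$\left(-32180 + y{\left(-163,171 \right)}\right) - 4929 = \left(-32180 + 4 \sqrt{3}\right) - 4929 = -37109 + 4 \sqrt{3}$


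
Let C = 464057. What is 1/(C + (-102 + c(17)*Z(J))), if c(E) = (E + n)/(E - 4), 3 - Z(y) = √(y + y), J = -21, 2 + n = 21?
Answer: 78409799/36379269753961 + 468*I*√42/36379269753961 ≈ 2.1553e-6 + 8.3371e-11*I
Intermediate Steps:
n = 19 (n = -2 + 21 = 19)
Z(y) = 3 - √2*√y (Z(y) = 3 - √(y + y) = 3 - √(2*y) = 3 - √2*√y)
c(E) = (19 + E)/(-4 + E) (c(E) = (E + 19)/(E - 4) = (19 + E)/(-4 + E))
1/(C + (-102 + c(17)*Z(J))) = 1/(464057 + (-102 + ((19 + 17)/(-4 + 17))*(3 - √2*√(-21)))) = 1/(464057 + (-102 + (36/13)*(3 - √2*I*√21))) = 1/(464057 + (-102 + ((1/13)*36)*(3 - I*√42))) = 1/(464057 + (-102 + 36*(3 - I*√42)/13)) = 1/(464057 + (-102 + (108/13 - 36*I*√42/13))) = 1/(464057 + (-1218/13 - 36*I*√42/13)) = 1/(6031523/13 - 36*I*√42/13)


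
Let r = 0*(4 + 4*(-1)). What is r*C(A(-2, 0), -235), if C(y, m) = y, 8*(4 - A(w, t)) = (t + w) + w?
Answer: 0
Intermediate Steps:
A(w, t) = 4 - w/4 - t/8 (A(w, t) = 4 - ((t + w) + w)/8 = 4 - (t + 2*w)/8 = 4 + (-w/4 - t/8) = 4 - w/4 - t/8)
r = 0 (r = 0*(4 - 4) = 0*0 = 0)
r*C(A(-2, 0), -235) = 0*(4 - 1/4*(-2) - 1/8*0) = 0*(4 + 1/2 + 0) = 0*(9/2) = 0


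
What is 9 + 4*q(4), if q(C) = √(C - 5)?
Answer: 9 + 4*I ≈ 9.0 + 4.0*I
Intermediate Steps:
q(C) = √(-5 + C)
9 + 4*q(4) = 9 + 4*√(-5 + 4) = 9 + 4*√(-1) = 9 + 4*I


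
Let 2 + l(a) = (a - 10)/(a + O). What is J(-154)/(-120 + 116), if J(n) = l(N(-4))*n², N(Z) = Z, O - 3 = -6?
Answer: 0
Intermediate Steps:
O = -3 (O = 3 - 6 = -3)
l(a) = -2 + (-10 + a)/(-3 + a) (l(a) = -2 + (a - 10)/(a - 3) = -2 + (-10 + a)/(-3 + a))
J(n) = 0 (J(n) = ((-4 - 1*(-4))/(-3 - 4))*n² = ((-4 + 4)/(-7))*n² = (-⅐*0)*n² = 0*n² = 0)
J(-154)/(-120 + 116) = 0/(-120 + 116) = 0/(-4) = 0*(-¼) = 0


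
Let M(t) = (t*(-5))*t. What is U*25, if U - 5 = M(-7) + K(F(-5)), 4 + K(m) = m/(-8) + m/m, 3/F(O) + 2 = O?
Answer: -340125/56 ≈ -6073.7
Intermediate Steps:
F(O) = 3/(-2 + O)
M(t) = -5*t² (M(t) = (-5*t)*t = -5*t²)
K(m) = -3 - m/8 (K(m) = -4 + (m/(-8) + m/m) = -4 + (m*(-⅛) + 1) = -4 + (-m/8 + 1) = -4 + (1 - m/8) = -3 - m/8)
U = -13605/56 (U = 5 + (-5*(-7)² + (-3 - 3/(8*(-2 - 5)))) = 5 + (-5*49 + (-3 - 3/(8*(-7)))) = 5 + (-245 + (-3 - 3*(-1)/(8*7))) = 5 + (-245 + (-3 - ⅛*(-3/7))) = 5 + (-245 + (-3 + 3/56)) = 5 + (-245 - 165/56) = 5 - 13885/56 = -13605/56 ≈ -242.95)
U*25 = -13605/56*25 = -340125/56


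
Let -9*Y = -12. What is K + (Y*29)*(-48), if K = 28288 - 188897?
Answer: -162465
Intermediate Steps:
Y = 4/3 (Y = -⅑*(-12) = 4/3 ≈ 1.3333)
K = -160609
K + (Y*29)*(-48) = -160609 + ((4/3)*29)*(-48) = -160609 + (116/3)*(-48) = -160609 - 1856 = -162465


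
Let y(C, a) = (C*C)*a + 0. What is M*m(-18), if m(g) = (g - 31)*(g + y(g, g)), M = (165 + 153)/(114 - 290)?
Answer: -22788675/44 ≈ -5.1792e+5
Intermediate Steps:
y(C, a) = a*C**2 (y(C, a) = C**2*a + 0 = a*C**2 + 0 = a*C**2)
M = -159/88 (M = 318/(-176) = 318*(-1/176) = -159/88 ≈ -1.8068)
m(g) = (-31 + g)*(g + g**3) (m(g) = (g - 31)*(g + g*g**2) = (-31 + g)*(g + g**3))
M*m(-18) = -(-1431)*(-31 - 18 + (-18)**3 - 31*(-18)**2)/44 = -(-1431)*(-31 - 18 - 5832 - 31*324)/44 = -(-1431)*(-31 - 18 - 5832 - 10044)/44 = -(-1431)*(-15925)/44 = -159/88*286650 = -22788675/44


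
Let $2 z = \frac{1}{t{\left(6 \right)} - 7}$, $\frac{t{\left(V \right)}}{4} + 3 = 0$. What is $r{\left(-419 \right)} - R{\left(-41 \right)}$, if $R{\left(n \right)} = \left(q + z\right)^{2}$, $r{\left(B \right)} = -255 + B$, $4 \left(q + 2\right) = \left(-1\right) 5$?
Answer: $- \frac{3955025}{5776} \approx -684.73$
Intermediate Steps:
$t{\left(V \right)} = -12$ ($t{\left(V \right)} = -12 + 4 \cdot 0 = -12 + 0 = -12$)
$z = - \frac{1}{38}$ ($z = \frac{1}{2 \left(-12 - 7\right)} = \frac{1}{2 \left(-19\right)} = \frac{1}{2} \left(- \frac{1}{19}\right) = - \frac{1}{38} \approx -0.026316$)
$q = - \frac{13}{4}$ ($q = -2 + \frac{\left(-1\right) 5}{4} = -2 + \frac{1}{4} \left(-5\right) = -2 - \frac{5}{4} = - \frac{13}{4} \approx -3.25$)
$R{\left(n \right)} = \frac{62001}{5776}$ ($R{\left(n \right)} = \left(- \frac{13}{4} - \frac{1}{38}\right)^{2} = \left(- \frac{249}{76}\right)^{2} = \frac{62001}{5776}$)
$r{\left(-419 \right)} - R{\left(-41 \right)} = \left(-255 - 419\right) - \frac{62001}{5776} = -674 - \frac{62001}{5776} = - \frac{3955025}{5776}$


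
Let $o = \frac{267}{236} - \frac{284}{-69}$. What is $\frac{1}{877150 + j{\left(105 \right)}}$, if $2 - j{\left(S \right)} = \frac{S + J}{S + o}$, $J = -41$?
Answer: $\frac{1795267}{1574720997408} \approx 1.1401 \cdot 10^{-6}$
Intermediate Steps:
$o = \frac{85447}{16284}$ ($o = 267 \cdot \frac{1}{236} - - \frac{284}{69} = \frac{267}{236} + \frac{284}{69} = \frac{85447}{16284} \approx 5.2473$)
$j{\left(S \right)} = 2 - \frac{-41 + S}{\frac{85447}{16284} + S}$ ($j{\left(S \right)} = 2 - \frac{S - 41}{S + \frac{85447}{16284}} = 2 - \frac{-41 + S}{\frac{85447}{16284} + S}$)
$\frac{1}{877150 + j{\left(105 \right)}} = \frac{1}{877150 + \frac{2 \left(419269 + 8142 \cdot 105\right)}{85447 + 16284 \cdot 105}} = \frac{1}{877150 + \frac{2 \left(419269 + 854910\right)}{85447 + 1709820}} = \frac{1}{877150 + 2 \cdot \frac{1}{1795267} \cdot 1274179} = \frac{1}{877150 + \frac{2548358}{1795267}} = \frac{1}{\frac{1574720997408}{1795267}} = \frac{1795267}{1574720997408}$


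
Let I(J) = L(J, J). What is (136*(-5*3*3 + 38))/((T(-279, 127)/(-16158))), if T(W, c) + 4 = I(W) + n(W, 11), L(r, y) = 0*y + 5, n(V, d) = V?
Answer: -7691208/139 ≈ -55332.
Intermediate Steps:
L(r, y) = 5 (L(r, y) = 0 + 5 = 5)
I(J) = 5
T(W, c) = 1 + W (T(W, c) = -4 + (5 + W) = 1 + W)
(136*(-5*3*3 + 38))/((T(-279, 127)/(-16158))) = (136*(-5*3*3 + 38))/(((1 - 279)/(-16158))) = (136*(-15*3 + 38))/((-278*(-1/16158))) = (136*(-45 + 38))/(139/8079) = (136*(-7))*(8079/139) = -952*8079/139 = -7691208/139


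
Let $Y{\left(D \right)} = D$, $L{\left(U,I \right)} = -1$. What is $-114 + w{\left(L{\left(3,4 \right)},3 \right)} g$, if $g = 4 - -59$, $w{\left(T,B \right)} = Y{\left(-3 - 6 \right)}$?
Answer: $-681$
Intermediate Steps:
$w{\left(T,B \right)} = -9$ ($w{\left(T,B \right)} = -3 - 6 = -9$)
$g = 63$ ($g = 4 + 59 = 63$)
$-114 + w{\left(L{\left(3,4 \right)},3 \right)} g = -114 - 567 = -681$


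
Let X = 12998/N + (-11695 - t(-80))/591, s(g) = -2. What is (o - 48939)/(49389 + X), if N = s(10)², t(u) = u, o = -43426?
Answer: -109175430/62195477 ≈ -1.7554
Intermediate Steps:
N = 4 (N = (-2)² = 4)
X = 3817679/1182 (X = 12998/4 + (-11695 - 1*(-80))/591 = 12998*(¼) + (-11695 + 80)*(1/591) = 6499/2 - 11615*1/591 = 6499/2 - 11615/591 = 3817679/1182 ≈ 3229.8)
(o - 48939)/(49389 + X) = (-43426 - 48939)/(49389 + 3817679/1182) = -92365/62195477/1182 = -92365*1182/62195477 = -109175430/62195477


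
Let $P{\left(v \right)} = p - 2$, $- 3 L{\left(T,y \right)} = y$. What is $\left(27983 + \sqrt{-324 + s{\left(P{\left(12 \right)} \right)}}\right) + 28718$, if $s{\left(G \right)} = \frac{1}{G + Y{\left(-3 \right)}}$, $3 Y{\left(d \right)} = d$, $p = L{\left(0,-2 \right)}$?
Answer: $56701 + \frac{i \sqrt{15897}}{7} \approx 56701.0 + 18.012 i$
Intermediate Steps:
$L{\left(T,y \right)} = - \frac{y}{3}$
$p = \frac{2}{3}$ ($p = \left(- \frac{1}{3}\right) \left(-2\right) = \frac{2}{3} \approx 0.66667$)
$P{\left(v \right)} = - \frac{4}{3}$ ($P{\left(v \right)} = \frac{2}{3} - 2 = - \frac{4}{3}$)
$Y{\left(d \right)} = \frac{d}{3}$
$s{\left(G \right)} = \frac{1}{-1 + G}$ ($s{\left(G \right)} = \frac{1}{G + \frac{1}{3} \left(-3\right)} = \frac{1}{G - 1} = \frac{1}{-1 + G}$)
$\left(27983 + \sqrt{-324 + s{\left(P{\left(12 \right)} \right)}}\right) + 28718 = \left(27983 + \sqrt{-324 + \frac{1}{-1 - \frac{4}{3}}}\right) + 28718 = \left(27983 + \sqrt{-324 + \frac{1}{- \frac{7}{3}}}\right) + 28718 = \left(27983 + \sqrt{-324 - \frac{3}{7}}\right) + 28718 = \left(27983 + \sqrt{- \frac{2271}{7}}\right) + 28718 = \left(27983 + \frac{i \sqrt{15897}}{7}\right) + 28718 = 56701 + \frac{i \sqrt{15897}}{7}$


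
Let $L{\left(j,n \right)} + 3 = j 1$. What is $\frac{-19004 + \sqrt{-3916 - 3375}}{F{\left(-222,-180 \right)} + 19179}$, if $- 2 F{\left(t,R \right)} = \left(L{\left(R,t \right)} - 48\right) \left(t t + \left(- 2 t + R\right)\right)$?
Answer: $- \frac{19004}{5741973} + \frac{i \sqrt{7291}}{5741973} \approx -0.0033097 + 1.4871 \cdot 10^{-5} i$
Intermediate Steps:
$L{\left(j,n \right)} = -3 + j$ ($L{\left(j,n \right)} = -3 + j 1 = -3 + j$)
$F{\left(t,R \right)} = - \frac{\left(-51 + R\right) \left(R + t^{2} - 2 t\right)}{2}$ ($F{\left(t,R \right)} = - \frac{\left(\left(-3 + R\right) - 48\right) \left(t t + \left(- 2 t + R\right)\right)}{2} = - \frac{\left(-51 + R\right) \left(t^{2} + \left(R - 2 t\right)\right)}{2} = - \frac{\left(-51 + R\right) \left(R + t^{2} - 2 t\right)}{2}$)
$\frac{-19004 + \sqrt{-3916 - 3375}}{F{\left(-222,-180 \right)} + 19179} = \frac{-19004 + \sqrt{-3916 - 3375}}{\left(\left(-51\right) \left(-222\right) - \frac{\left(-180\right)^{2}}{2} + \frac{51}{2} \left(-180\right) + \frac{51 \left(-222\right)^{2}}{2} - -39960 - - 90 \left(-222\right)^{2}\right) + 19179} = \frac{-19004 + \sqrt{-7291}}{\left(11322 - 16200 - 4590 + \frac{51}{2} \cdot 49284 + 39960 - \left(-90\right) 49284\right) + 19179} = \frac{-19004 + i \sqrt{7291}}{\left(11322 - 16200 - 4590 + 1256742 + 39960 + 4435560\right) + 19179} = \frac{-19004 + i \sqrt{7291}}{5722794 + 19179} = \frac{-19004 + i \sqrt{7291}}{5741973} = \left(-19004 + i \sqrt{7291}\right) \frac{1}{5741973} = - \frac{19004}{5741973} + \frac{i \sqrt{7291}}{5741973}$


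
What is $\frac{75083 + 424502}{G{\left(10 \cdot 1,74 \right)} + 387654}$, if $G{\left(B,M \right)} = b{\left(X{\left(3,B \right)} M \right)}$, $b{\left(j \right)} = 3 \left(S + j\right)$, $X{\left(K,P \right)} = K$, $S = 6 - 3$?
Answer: $\frac{499585}{388329} \approx 1.2865$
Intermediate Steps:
$S = 3$ ($S = 6 - 3 = 3$)
$b{\left(j \right)} = 9 + 3 j$ ($b{\left(j \right)} = 3 \left(3 + j\right) = 9 + 3 j$)
$G{\left(B,M \right)} = 9 + 9 M$ ($G{\left(B,M \right)} = 9 + 3 \cdot 3 M = 9 + 9 M$)
$\frac{75083 + 424502}{G{\left(10 \cdot 1,74 \right)} + 387654} = \frac{75083 + 424502}{\left(9 + 9 \cdot 74\right) + 387654} = \frac{499585}{\left(9 + 666\right) + 387654} = \frac{499585}{675 + 387654} = \frac{499585}{388329}$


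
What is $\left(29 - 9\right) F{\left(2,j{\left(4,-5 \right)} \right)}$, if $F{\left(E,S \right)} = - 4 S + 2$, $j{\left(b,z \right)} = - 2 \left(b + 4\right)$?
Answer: $1320$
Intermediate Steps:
$j{\left(b,z \right)} = -8 - 2 b$ ($j{\left(b,z \right)} = - 2 \left(4 + b\right) = -8 - 2 b$)
$F{\left(E,S \right)} = 2 - 4 S$
$\left(29 - 9\right) F{\left(2,j{\left(4,-5 \right)} \right)} = \left(29 - 9\right) \left(2 - 4 \left(-8 - 8\right)\right) = 20 \left(2 - 4 \left(-8 - 8\right)\right) = 20 \left(2 - -64\right) = 20 \left(2 + 64\right) = 20 \cdot 66 = 1320$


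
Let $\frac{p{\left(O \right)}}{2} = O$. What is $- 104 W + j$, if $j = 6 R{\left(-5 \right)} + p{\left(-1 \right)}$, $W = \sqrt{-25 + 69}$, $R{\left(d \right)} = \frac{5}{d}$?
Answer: $-8 - 208 \sqrt{11} \approx -697.86$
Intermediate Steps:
$W = 2 \sqrt{11}$ ($W = \sqrt{44} = 2 \sqrt{11} \approx 6.6332$)
$p{\left(O \right)} = 2 O$
$j = -8$ ($j = 6 \frac{5}{-5} + 2 \left(-1\right) = 6 \cdot 5 \left(- \frac{1}{5}\right) - 2 = 6 \left(-1\right) - 2 = -6 - 2 = -8$)
$- 104 W + j = - 104 \cdot 2 \sqrt{11} - 8 = - 208 \sqrt{11} - 8 = -8 - 208 \sqrt{11}$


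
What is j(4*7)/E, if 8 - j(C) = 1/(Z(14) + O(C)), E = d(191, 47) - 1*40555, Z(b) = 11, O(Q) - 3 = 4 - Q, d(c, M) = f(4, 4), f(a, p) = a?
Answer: -27/135170 ≈ -0.00019975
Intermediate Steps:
d(c, M) = 4
O(Q) = 7 - Q (O(Q) = 3 + (4 - Q) = 7 - Q)
E = -40551 (E = 4 - 1*40555 = 4 - 40555 = -40551)
j(C) = 8 - 1/(18 - C) (j(C) = 8 - 1/(11 + (7 - C)) = 8 - 1/(18 - C))
j(4*7)/E = ((-143 + 8*(4*7))/(-18 + 4*7))/(-40551) = ((-143 + 8*28)/(-18 + 28))*(-1/40551) = ((-143 + 224)/10)*(-1/40551) = ((⅒)*81)*(-1/40551) = (81/10)*(-1/40551) = -27/135170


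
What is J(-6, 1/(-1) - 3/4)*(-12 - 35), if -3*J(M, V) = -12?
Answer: -188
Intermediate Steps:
J(M, V) = 4 (J(M, V) = -⅓*(-12) = 4)
J(-6, 1/(-1) - 3/4)*(-12 - 35) = 4*(-12 - 35) = 4*(-47) = -188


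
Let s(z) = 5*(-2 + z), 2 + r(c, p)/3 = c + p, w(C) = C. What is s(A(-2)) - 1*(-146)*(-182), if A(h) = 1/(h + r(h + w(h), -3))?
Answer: -770883/29 ≈ -26582.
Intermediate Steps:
r(c, p) = -6 + 3*c + 3*p (r(c, p) = -6 + 3*(c + p) = -6 + (3*c + 3*p) = -6 + 3*c + 3*p)
A(h) = 1/(-15 + 7*h) (A(h) = 1/(h + (-6 + 3*(h + h) + 3*(-3))) = 1/(h + (-6 + 3*(2*h) - 9)) = 1/(h + (-6 + 6*h - 9)) = 1/(h + (-15 + 6*h)) = 1/(-15 + 7*h))
s(z) = -10 + 5*z
s(A(-2)) - 1*(-146)*(-182) = (-10 + 5/(-15 + 7*(-2))) - 1*(-146)*(-182) = (-10 + 5/(-15 - 14)) + 146*(-182) = (-10 + 5/(-29)) - 26572 = (-10 + 5*(-1/29)) - 26572 = (-10 - 5/29) - 26572 = -295/29 - 26572 = -770883/29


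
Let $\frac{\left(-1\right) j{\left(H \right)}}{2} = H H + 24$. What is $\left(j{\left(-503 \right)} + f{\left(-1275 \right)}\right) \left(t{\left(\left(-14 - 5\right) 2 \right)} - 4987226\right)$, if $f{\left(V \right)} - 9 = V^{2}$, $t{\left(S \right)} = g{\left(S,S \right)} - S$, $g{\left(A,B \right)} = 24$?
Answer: $-5583469225152$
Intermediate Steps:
$j{\left(H \right)} = -48 - 2 H^{2}$ ($j{\left(H \right)} = - 2 \left(H H + 24\right) = - 2 \left(H^{2} + 24\right) = - 2 \left(24 + H^{2}\right) = -48 - 2 H^{2}$)
$t{\left(S \right)} = 24 - S$
$f{\left(V \right)} = 9 + V^{2}$
$\left(j{\left(-503 \right)} + f{\left(-1275 \right)}\right) \left(t{\left(\left(-14 - 5\right) 2 \right)} - 4987226\right) = \left(\left(-48 - 2 \left(-503\right)^{2}\right) + \left(9 + \left(-1275\right)^{2}\right)\right) \left(\left(24 - \left(-14 - 5\right) 2\right) - 4987226\right) = \left(\left(-48 - 506018\right) + \left(9 + 1625625\right)\right) \left(\left(24 - \left(-19\right) 2\right) - 4987226\right) = \left(\left(-48 - 506018\right) + 1625634\right) \left(\left(24 - -38\right) - 4987226\right) = \left(-506066 + 1625634\right) \left(\left(24 + 38\right) - 4987226\right) = 1119568 \left(62 - 4987226\right) = 1119568 \left(-4987164\right) = -5583469225152$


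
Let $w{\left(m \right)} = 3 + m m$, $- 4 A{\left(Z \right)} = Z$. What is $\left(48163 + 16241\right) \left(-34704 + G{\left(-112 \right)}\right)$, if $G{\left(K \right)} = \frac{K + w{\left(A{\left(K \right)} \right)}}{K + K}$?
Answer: $- \frac{125175147471}{56} \approx -2.2353 \cdot 10^{9}$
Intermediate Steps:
$A{\left(Z \right)} = - \frac{Z}{4}$
$w{\left(m \right)} = 3 + m^{2}$
$G{\left(K \right)} = \frac{3 + K + \frac{K^{2}}{16}}{2 K}$ ($G{\left(K \right)} = \frac{K + \left(3 + \left(- \frac{K}{4}\right)^{2}\right)}{K + K} = \frac{K + \left(3 + \frac{K^{2}}{16}\right)}{2 K} = \left(3 + K + \frac{K^{2}}{16}\right) \frac{1}{2 K} = \frac{3 + K + \frac{K^{2}}{16}}{2 K}$)
$\left(48163 + 16241\right) \left(-34704 + G{\left(-112 \right)}\right) = \left(48163 + 16241\right) \left(-34704 + \frac{48 + \left(-112\right)^{2} + 16 \left(-112\right)}{32 \left(-112\right)}\right) = 64404 \left(-34704 + \frac{1}{32} \left(- \frac{1}{112}\right) \left(48 + 12544 - 1792\right)\right) = 64404 \left(-34704 + \frac{1}{32} \left(- \frac{1}{112}\right) 10800\right) = 64404 \left(-34704 - \frac{675}{224}\right) = 64404 \left(- \frac{7774371}{224}\right) = - \frac{125175147471}{56}$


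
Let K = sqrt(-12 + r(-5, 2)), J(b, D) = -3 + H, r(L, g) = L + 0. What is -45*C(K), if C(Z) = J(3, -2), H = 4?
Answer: -45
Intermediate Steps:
r(L, g) = L
J(b, D) = 1 (J(b, D) = -3 + 4 = 1)
K = I*sqrt(17) (K = sqrt(-12 - 5) = sqrt(-17) = I*sqrt(17) ≈ 4.1231*I)
C(Z) = 1
-45*C(K) = -45*1 = -45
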